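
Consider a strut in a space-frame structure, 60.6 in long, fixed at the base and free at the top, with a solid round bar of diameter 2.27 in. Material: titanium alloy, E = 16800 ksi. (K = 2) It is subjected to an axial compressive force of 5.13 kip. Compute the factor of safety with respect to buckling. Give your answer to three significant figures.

n ≈ 2.87

I = πd⁴/64 = π×2.27⁴/64 = 1.303 in⁴
Effective length L_e = K·L = 2 × 60.6 = 121.2 in
P_cr = π²EI / L_e² = π² × 16800×10³ × 1.303 / 121.2² = 1.471×10^4 lb
Factor of safety n = P_cr / P = 14.712 / 5.13 = 2.87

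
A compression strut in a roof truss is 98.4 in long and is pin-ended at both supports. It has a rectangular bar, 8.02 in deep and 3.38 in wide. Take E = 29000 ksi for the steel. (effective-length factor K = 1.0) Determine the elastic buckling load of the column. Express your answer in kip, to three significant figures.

Buckling occurs about the weak axis: I_min = h·b³/12 with b = 3.38 in (the shorter side).
I_min = 8.02×3.38³/12 = 25.81 in⁴
Effective length L_e = K·L = 1 × 98.4 = 98.40 in
P_cr = π²EI / L_e² = π² × 29000×10³ × 25.81 / 98.40² = 7.629×10^5 lb

P_cr ≈ 763 kip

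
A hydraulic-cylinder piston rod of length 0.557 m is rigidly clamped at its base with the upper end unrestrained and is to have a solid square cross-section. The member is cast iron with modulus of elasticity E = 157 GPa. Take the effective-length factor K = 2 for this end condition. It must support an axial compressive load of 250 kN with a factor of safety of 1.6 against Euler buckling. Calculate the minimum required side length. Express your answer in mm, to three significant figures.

a ≈ 44.3 mm

Required P_cr = n·P = 1.6 × 250 = 400.0 kN
L_e = K·L = 2 × 0.557 = 1.114 m
Required I = P_cr·L_e²/(π²E) = 4.000×10^5 × 1.114² / (π² × 1.57×10^11) = 3.204×10^-7 m⁴
I_req = 3.204×10^5 mm⁴
Solid square: I = a⁴/12  ⇒  a = (12I)^(1/4) = (12×3.204×10^5)^(1/4) = 44.3 mm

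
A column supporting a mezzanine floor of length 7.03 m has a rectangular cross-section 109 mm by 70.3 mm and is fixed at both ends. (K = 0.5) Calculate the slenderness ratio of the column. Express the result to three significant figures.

For a rectangle r_min = b/√12 = 70.3/√12 = 20.29 mm
L_e = K·L = 0.5 × 7.03 m = 3.515 m = 3515.0 mm
λ = L_e / r_min = 3515.0 / 20.29 = 173

λ ≈ 173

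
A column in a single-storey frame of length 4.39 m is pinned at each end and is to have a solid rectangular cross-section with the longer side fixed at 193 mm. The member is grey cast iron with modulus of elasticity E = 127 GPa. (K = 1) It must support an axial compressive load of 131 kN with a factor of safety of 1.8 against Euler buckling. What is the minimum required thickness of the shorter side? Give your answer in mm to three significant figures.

b ≈ 60.9 mm

Required P_cr = n·P = 1.8 × 131 = 235.8 kN
L_e = K·L = 1 × 4.39 = 4.390 m
Required I = P_cr·L_e²/(π²E) = 2.358×10^5 × 4.390² / (π² × 1.27×10^11) = 3.626×10^-6 m⁴
I_req = 3.626×10^6 mm⁴
Rectangle, weak axis: I_min = h·b³/12 with h = 193 mm fixed  ⇒  b = (12I/h)^(1/3) = 60.9 mm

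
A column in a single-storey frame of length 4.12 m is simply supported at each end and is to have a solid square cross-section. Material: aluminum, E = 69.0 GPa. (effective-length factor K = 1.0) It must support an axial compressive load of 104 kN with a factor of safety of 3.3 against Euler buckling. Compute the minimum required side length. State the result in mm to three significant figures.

a ≈ 101 mm

Required P_cr = n·P = 3.3 × 104 = 343.2 kN
L_e = K·L = 1 × 4.12 = 4.120 m
Required I = P_cr·L_e²/(π²E) = 3.432×10^5 × 4.120² / (π² × 6.90×10^10) = 8.554×10^-6 m⁴
I_req = 8.554×10^6 mm⁴
Solid square: I = a⁴/12  ⇒  a = (12I)^(1/4) = (12×8.554×10^6)^(1/4) = 101 mm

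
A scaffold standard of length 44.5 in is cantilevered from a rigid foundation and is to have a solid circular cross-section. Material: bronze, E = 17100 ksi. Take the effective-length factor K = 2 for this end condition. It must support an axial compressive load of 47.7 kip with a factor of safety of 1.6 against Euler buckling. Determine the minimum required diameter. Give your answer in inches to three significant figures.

d ≈ 2.92 in

Required P_cr = n·P = 1.6 × 47.7 = 76.32 kip
L_e = K·L = 2 × 44.5 = 89.00 in
Required I = P_cr·L_e²/(π²E) = 7.632×10^4 × 89.00² / (π² × 1.71×10^7) = 3.582 in⁴
Solid circle: I = πd⁴/64  ⇒  d = (64I/π)^(1/4) = (64×3.582/π)^(1/4) = 2.92 in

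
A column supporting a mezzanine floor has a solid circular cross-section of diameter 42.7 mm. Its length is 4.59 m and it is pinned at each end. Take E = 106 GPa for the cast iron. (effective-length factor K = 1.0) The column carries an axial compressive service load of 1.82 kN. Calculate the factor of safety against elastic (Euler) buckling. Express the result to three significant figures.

n ≈ 4.45

I = πd⁴/64 = π×42.7⁴/64 = 1.632×10^5 mm⁴
I = 1.632×10^5 mm⁴ = 1.632×10^-7 m⁴
Effective length L_e = K·L = 1 × 4.59 = 4.590 m
P_cr = π²EI / L_e² = π² × 106×10⁹ × 1.632×10^-7 / 4.590² = 8.103×10^3 N
Factor of safety n = P_cr / P = 8.1033 / 1.82 = 4.45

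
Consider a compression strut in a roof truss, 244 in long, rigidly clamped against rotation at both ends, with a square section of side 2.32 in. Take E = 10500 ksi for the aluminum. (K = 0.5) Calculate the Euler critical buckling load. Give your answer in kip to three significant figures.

P_cr ≈ 16.8 kip

I = a⁴/12 = 2.32⁴/12 = 2.414 in⁴
Effective length L_e = K·L = 0.5 × 244 = 122.0 in
P_cr = π²EI / L_e² = π² × 10500×10³ × 2.414 / 122.0² = 1.681×10^4 lb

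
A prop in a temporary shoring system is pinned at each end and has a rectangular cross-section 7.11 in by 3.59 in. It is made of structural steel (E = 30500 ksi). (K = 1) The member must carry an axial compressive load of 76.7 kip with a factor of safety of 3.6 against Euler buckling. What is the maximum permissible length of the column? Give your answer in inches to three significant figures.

Buckling occurs about the weak axis: I_min = h·b³/12 with b = 3.59 in (the shorter side).
I_min = 7.11×3.59³/12 = 27.41 in⁴
Required critical load P_cr = n·P = 3.6 × 76.7 = 276.1 kip = 2.761×10^5 lb
From P_cr = π²EI/(K·L)²:  L = (1/K)·√(π²EI/P_cr) = (1/1)·√(π²×3.05×10^7×27.41/2.761×10^5)
L = 173 in

L_max ≈ 173 in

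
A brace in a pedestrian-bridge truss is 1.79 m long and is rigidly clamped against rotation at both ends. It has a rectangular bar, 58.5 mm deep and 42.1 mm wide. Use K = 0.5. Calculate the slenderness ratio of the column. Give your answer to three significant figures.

λ ≈ 73.6

For a rectangle r_min = b/√12 = 42.1/√12 = 12.15 mm
L_e = K·L = 0.5 × 1.79 m = 0.8950 m = 895.00 mm
λ = L_e / r_min = 895.00 / 12.15 = 73.6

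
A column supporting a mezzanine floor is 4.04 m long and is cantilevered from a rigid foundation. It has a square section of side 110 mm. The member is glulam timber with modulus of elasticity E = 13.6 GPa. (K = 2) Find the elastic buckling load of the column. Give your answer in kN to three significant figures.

P_cr ≈ 25.1 kN

I = a⁴/12 = 110⁴/12 = 1.220×10^7 mm⁴
I = 1.220×10^7 mm⁴ = 1.220×10^-5 m⁴
Effective length L_e = K·L = 2 × 4.04 = 8.080 m
P_cr = π²EI / L_e² = π² × 13.6×10⁹ × 1.220×10^-5 / 8.080² = 2.508×10^4 N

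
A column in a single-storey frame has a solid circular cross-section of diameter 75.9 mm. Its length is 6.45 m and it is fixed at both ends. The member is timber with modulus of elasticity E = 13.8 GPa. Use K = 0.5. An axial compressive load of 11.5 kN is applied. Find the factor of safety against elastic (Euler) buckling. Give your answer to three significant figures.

n ≈ 1.86

I = πd⁴/64 = π×75.9⁴/64 = 1.629×10^6 mm⁴
I = 1.629×10^6 mm⁴ = 1.629×10^-6 m⁴
Effective length L_e = K·L = 0.5 × 6.45 = 3.225 m
P_cr = π²EI / L_e² = π² × 13.8×10⁹ × 1.629×10^-6 / 3.225² = 2.133×10^4 N
Factor of safety n = P_cr / P = 21.333 / 11.5 = 1.86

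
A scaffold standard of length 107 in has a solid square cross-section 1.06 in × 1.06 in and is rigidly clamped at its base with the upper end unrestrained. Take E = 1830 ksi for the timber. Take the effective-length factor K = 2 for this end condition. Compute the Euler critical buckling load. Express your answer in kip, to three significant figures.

I = a⁴/12 = 1.06⁴/12 = 0.1052 in⁴
Effective length L_e = K·L = 2 × 107 = 214.0 in
P_cr = π²EI / L_e² = π² × 1830×10³ × 0.1052 / 214.0² = 41.49 lb

P_cr ≈ 0.0415 kip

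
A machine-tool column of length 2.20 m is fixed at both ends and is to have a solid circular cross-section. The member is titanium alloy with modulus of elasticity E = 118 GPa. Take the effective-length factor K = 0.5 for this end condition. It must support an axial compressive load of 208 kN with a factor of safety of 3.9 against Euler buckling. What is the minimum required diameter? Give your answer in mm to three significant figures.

Required P_cr = n·P = 3.9 × 208 = 811.2 kN
L_e = K·L = 0.5 × 2.20 = 1.100 m
Required I = P_cr·L_e²/(π²E) = 8.112×10^5 × 1.100² / (π² × 1.18×10^11) = 8.428×10^-7 m⁴
I_req = 8.428×10^5 mm⁴
Solid circle: I = πd⁴/64  ⇒  d = (64I/π)^(1/4) = (64×8.428×10^5/π)^(1/4) = 64.4 mm

d ≈ 64.4 mm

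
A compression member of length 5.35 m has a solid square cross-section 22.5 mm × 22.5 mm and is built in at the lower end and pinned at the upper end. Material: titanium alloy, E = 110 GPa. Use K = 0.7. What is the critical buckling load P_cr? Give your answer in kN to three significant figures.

P_cr ≈ 1.65 kN

I = a⁴/12 = 22.5⁴/12 = 2.136×10^4 mm⁴
I = 2.136×10^4 mm⁴ = 2.136×10^-8 m⁴
Effective length L_e = K·L = 0.7 × 5.35 = 3.745 m
P_cr = π²EI / L_e² = π² × 110×10⁹ × 2.136×10^-8 / 3.745² = 1.653×10^3 N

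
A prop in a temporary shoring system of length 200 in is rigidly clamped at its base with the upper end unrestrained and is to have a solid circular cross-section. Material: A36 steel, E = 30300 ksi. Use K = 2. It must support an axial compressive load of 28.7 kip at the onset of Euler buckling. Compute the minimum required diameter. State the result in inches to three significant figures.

L_e = K·L = 2 × 200 = 400.0 in
Required I = P_cr·L_e²/(π²E) = 2.870×10^4 × 400.0² / (π² × 3.03×10^7) = 15.36 in⁴
Solid circle: I = πd⁴/64  ⇒  d = (64I/π)^(1/4) = (64×15.36/π)^(1/4) = 4.21 in

d ≈ 4.21 in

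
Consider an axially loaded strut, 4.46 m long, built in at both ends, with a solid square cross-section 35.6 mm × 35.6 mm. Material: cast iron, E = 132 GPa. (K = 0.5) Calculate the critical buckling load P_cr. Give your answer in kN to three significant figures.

I = a⁴/12 = 35.6⁴/12 = 1.339×10^5 mm⁴
I = 1.339×10^5 mm⁴ = 1.339×10^-7 m⁴
Effective length L_e = K·L = 0.5 × 4.46 = 2.230 m
P_cr = π²EI / L_e² = π² × 132×10⁹ × 1.339×10^-7 / 2.230² = 3.507×10^4 N

P_cr ≈ 35.1 kN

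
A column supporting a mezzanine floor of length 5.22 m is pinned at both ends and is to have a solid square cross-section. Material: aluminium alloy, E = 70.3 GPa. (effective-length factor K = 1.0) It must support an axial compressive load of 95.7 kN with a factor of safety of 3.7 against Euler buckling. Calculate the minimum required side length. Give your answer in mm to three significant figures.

a ≈ 114 mm

Required P_cr = n·P = 3.7 × 95.7 = 354.1 kN
L_e = K·L = 1 × 5.22 = 5.220 m
Required I = P_cr·L_e²/(π²E) = 3.541×10^5 × 5.220² / (π² × 7.03×10^10) = 1.391×10^-5 m⁴
I_req = 1.391×10^7 mm⁴
Solid square: I = a⁴/12  ⇒  a = (12I)^(1/4) = (12×1.391×10^7)^(1/4) = 114 mm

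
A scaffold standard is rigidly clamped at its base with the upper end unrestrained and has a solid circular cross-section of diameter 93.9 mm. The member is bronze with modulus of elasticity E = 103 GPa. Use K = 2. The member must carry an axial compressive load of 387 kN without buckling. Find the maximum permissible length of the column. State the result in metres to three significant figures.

L_max ≈ 1.58 m

I = πd⁴/64 = π×93.9⁴/64 = 3.816×10^6 mm⁴
I = 3.816×10^-6 m⁴
At the buckling limit P_cr = P = 3.870×10^5 N
From P_cr = π²EI/(K·L)²:  L = (1/K)·√(π²EI/P_cr) = (1/2)·√(π²×1.03×10^11×3.816×10^-6/3.870×10^5)
L = 1.58 m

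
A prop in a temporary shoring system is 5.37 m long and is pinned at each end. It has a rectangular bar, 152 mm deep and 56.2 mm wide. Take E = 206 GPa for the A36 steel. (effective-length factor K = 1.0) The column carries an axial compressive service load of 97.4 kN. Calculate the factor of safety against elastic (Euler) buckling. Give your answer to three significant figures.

n ≈ 1.63

Buckling occurs about the weak axis: I_min = h·b³/12 with b = 56.2 mm (the shorter side).
I_min = 152×56.2³/12 = 2.248×10^6 mm⁴
I = 2.248×10^6 mm⁴ = 2.248×10^-6 m⁴
Effective length L_e = K·L = 1 × 5.37 = 5.370 m
P_cr = π²EI / L_e² = π² × 206×10⁹ × 2.248×10^-6 / 5.370² = 1.585×10^5 N
Factor of safety n = P_cr / P = 158.52 / 97.4 = 1.63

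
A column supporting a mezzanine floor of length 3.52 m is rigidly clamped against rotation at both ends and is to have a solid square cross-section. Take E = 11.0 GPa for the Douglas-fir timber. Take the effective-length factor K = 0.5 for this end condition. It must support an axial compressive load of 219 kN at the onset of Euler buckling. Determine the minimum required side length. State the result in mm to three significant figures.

L_e = K·L = 0.5 × 3.52 = 1.760 m
Required I = P_cr·L_e²/(π²E) = 2.190×10^5 × 1.760² / (π² × 1.10×10^10) = 6.249×10^-6 m⁴
I_req = 6.249×10^6 mm⁴
Solid square: I = a⁴/12  ⇒  a = (12I)^(1/4) = (12×6.249×10^6)^(1/4) = 93.1 mm

a ≈ 93.1 mm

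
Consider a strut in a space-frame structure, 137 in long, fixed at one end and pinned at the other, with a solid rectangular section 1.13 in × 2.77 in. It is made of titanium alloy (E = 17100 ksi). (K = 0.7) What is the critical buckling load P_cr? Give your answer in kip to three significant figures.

P_cr ≈ 6.11 kip

Buckling occurs about the weak axis: I_min = h·b³/12 with b = 1.13 in (the shorter side).
I_min = 2.77×1.13³/12 = 0.3331 in⁴
Effective length L_e = K·L = 0.7 × 137 = 95.90 in
P_cr = π²EI / L_e² = π² × 17100×10³ × 0.3331 / 95.90² = 6.112×10^3 lb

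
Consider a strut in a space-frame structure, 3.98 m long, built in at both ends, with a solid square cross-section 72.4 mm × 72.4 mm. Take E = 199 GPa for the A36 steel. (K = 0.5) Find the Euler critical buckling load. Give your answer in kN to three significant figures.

I = a⁴/12 = 72.4⁴/12 = 2.290×10^6 mm⁴
I = 2.290×10^6 mm⁴ = 2.290×10^-6 m⁴
Effective length L_e = K·L = 0.5 × 3.98 = 1.990 m
P_cr = π²EI / L_e² = π² × 199×10⁹ × 2.290×10^-6 / 1.990² = 1.136×10^6 N

P_cr ≈ 1140 kN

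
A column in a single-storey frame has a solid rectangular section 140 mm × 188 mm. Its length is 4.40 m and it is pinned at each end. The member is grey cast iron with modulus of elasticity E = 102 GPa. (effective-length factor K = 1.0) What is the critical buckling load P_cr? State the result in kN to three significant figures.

P_cr ≈ 2240 kN

Buckling occurs about the weak axis: I_min = h·b³/12 with b = 140 mm (the shorter side).
I_min = 188×140³/12 = 4.299×10^7 mm⁴
I = 4.299×10^7 mm⁴ = 4.299×10^-5 m⁴
Effective length L_e = K·L = 1 × 4.40 = 4.400 m
P_cr = π²EI / L_e² = π² × 102×10⁹ × 4.299×10^-5 / 4.400² = 2.235×10^6 N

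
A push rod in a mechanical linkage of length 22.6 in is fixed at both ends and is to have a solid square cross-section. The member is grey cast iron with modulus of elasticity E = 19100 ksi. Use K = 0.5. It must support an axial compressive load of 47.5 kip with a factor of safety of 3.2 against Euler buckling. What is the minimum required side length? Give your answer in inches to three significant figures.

a ≈ 1.05 in

Required P_cr = n·P = 3.2 × 47.5 = 152.0 kip
L_e = K·L = 0.5 × 22.6 = 11.30 in
Required I = P_cr·L_e²/(π²E) = 1.520×10^5 × 11.30² / (π² × 1.91×10^7) = 0.1030 in⁴
Solid square: I = a⁴/12  ⇒  a = (12I)^(1/4) = (12×0.1030)^(1/4) = 1.05 in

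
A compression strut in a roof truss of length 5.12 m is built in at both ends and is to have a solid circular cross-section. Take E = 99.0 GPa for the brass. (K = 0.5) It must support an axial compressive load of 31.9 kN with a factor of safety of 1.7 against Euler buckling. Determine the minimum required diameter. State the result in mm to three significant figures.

d ≈ 52.2 mm

Required P_cr = n·P = 1.7 × 31.9 = 54.23 kN
L_e = K·L = 0.5 × 5.12 = 2.560 m
Required I = P_cr·L_e²/(π²E) = 5.423×10^4 × 2.560² / (π² × 9.90×10^10) = 3.637×10^-7 m⁴
I_req = 3.637×10^5 mm⁴
Solid circle: I = πd⁴/64  ⇒  d = (64I/π)^(1/4) = (64×3.637×10^5/π)^(1/4) = 52.2 mm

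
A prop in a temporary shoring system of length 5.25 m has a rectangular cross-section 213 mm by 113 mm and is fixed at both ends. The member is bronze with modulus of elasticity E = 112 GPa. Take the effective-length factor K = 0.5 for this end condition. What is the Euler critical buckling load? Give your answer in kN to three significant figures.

P_cr ≈ 4110 kN

Buckling occurs about the weak axis: I_min = h·b³/12 with b = 113 mm (the shorter side).
I_min = 213×113³/12 = 2.561×10^7 mm⁴
I = 2.561×10^7 mm⁴ = 2.561×10^-5 m⁴
Effective length L_e = K·L = 0.5 × 5.25 = 2.625 m
P_cr = π²EI / L_e² = π² × 112×10⁹ × 2.561×10^-5 / 2.625² = 4.109×10^6 N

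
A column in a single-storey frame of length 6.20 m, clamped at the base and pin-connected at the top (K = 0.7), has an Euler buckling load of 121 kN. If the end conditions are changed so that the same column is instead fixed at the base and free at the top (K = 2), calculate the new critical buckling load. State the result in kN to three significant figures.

P_cr ≈ 14.8 kN

P_cr ∝ 1/K², so P_cr,new = P_cr,old × (K_old/K_new)² = 121 × (0.7/2)²
= 121 × 0.1225 = 14.8 kN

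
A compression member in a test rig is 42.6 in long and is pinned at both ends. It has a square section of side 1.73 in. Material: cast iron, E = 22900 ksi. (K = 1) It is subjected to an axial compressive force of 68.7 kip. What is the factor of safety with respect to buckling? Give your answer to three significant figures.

n ≈ 1.35

I = a⁴/12 = 1.73⁴/12 = 0.7465 in⁴
Effective length L_e = K·L = 1 × 42.6 = 42.60 in
P_cr = π²EI / L_e² = π² × 22900×10³ × 0.7465 / 42.60² = 9.296×10^4 lb
Factor of safety n = P_cr / P = 92.965 / 68.7 = 1.35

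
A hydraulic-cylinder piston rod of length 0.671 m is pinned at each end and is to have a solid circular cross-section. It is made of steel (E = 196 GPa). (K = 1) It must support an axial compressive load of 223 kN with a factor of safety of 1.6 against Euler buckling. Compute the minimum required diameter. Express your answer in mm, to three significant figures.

d ≈ 36.1 mm

Required P_cr = n·P = 1.6 × 223 = 356.8 kN
L_e = K·L = 1 × 0.671 = 0.6710 m
Required I = P_cr·L_e²/(π²E) = 3.568×10^5 × 0.6710² / (π² × 1.96×10^11) = 8.305×10^-8 m⁴
I_req = 8.305×10^4 mm⁴
Solid circle: I = πd⁴/64  ⇒  d = (64I/π)^(1/4) = (64×8.305×10^4/π)^(1/4) = 36.1 mm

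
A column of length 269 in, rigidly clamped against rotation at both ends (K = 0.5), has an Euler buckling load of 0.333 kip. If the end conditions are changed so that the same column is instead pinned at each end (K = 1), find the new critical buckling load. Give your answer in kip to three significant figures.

P_cr ∝ 1/K², so P_cr,new = P_cr,old × (K_old/K_new)² = 0.333 × (0.5/1)²
= 0.333 × 0.2500 = 0.0832 kip

P_cr ≈ 0.0832 kip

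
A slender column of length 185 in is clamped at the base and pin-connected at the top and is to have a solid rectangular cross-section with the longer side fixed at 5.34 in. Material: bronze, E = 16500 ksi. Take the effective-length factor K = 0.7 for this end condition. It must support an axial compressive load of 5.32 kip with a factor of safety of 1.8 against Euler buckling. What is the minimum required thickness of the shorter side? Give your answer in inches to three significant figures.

b ≈ 1.30 in

Required P_cr = n·P = 1.8 × 5.32 = 9.576 kip
L_e = K·L = 0.7 × 185 = 129.5 in
Required I = P_cr·L_e²/(π²E) = 9.576×10^3 × 129.5² / (π² × 1.65×10^7) = 0.9861 in⁴
Rectangle, weak axis: I_min = h·b³/12 with h = 5.34 in fixed  ⇒  b = (12I/h)^(1/3) = 1.30 in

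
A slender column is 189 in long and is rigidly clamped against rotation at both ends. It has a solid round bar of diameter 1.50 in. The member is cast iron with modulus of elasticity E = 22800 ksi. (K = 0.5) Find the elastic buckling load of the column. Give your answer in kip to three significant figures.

I = πd⁴/64 = π×1.50⁴/64 = 0.2485 in⁴
Effective length L_e = K·L = 0.5 × 189 = 94.50 in
P_cr = π²EI / L_e² = π² × 22800×10³ × 0.2485 / 94.50² = 6.262×10^3 lb

P_cr ≈ 6.26 kip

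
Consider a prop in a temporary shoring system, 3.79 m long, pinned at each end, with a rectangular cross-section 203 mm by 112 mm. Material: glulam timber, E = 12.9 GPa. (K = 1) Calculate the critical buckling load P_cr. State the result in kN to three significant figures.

Buckling occurs about the weak axis: I_min = h·b³/12 with b = 112 mm (the shorter side).
I_min = 203×112³/12 = 2.377×10^7 mm⁴
I = 2.377×10^7 mm⁴ = 2.377×10^-5 m⁴
Effective length L_e = K·L = 1 × 3.79 = 3.790 m
P_cr = π²EI / L_e² = π² × 12.9×10⁹ × 2.377×10^-5 / 3.790² = 2.107×10^5 N

P_cr ≈ 211 kN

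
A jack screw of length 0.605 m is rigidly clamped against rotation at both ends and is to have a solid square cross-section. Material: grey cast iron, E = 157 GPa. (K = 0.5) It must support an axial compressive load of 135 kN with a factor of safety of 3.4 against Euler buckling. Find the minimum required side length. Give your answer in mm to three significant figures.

a ≈ 23.9 mm

Required P_cr = n·P = 3.4 × 135 = 459.0 kN
L_e = K·L = 0.5 × 0.605 = 0.3025 m
Required I = P_cr·L_e²/(π²E) = 4.590×10^5 × 0.3025² / (π² × 1.57×10^11) = 2.711×10^-8 m⁴
I_req = 2.711×10^4 mm⁴
Solid square: I = a⁴/12  ⇒  a = (12I)^(1/4) = (12×2.711×10^4)^(1/4) = 23.9 mm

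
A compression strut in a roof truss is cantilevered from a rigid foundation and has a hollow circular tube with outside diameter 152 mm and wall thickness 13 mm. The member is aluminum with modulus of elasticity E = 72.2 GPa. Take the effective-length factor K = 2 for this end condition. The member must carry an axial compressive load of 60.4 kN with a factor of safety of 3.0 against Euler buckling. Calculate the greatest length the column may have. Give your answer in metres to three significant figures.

Inner diameter d_i = 152 − 2×13 = 126.0 mm
I = π(d_o⁴ − d_i⁴)/64 = π(152⁴ − 126.0⁴)/64 = 1.383×10^7 mm⁴
I = 1.383×10^-5 m⁴
Required critical load P_cr = n·P = 3.0 × 60.4 = 181.2 kN = 1.812×10^5 N
From P_cr = π²EI/(K·L)²:  L = (1/K)·√(π²EI/P_cr) = (1/2)·√(π²×7.22×10^10×1.383×10^-5/1.812×10^5)
L = 3.69 m

L_max ≈ 3.69 m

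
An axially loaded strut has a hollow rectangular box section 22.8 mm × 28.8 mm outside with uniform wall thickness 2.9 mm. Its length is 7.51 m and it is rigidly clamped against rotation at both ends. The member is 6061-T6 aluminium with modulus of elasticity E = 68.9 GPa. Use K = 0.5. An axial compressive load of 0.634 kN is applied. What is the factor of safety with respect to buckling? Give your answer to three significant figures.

n ≈ 1.45

Inner dimensions: h_i = 28.8 − 2×2.9 = 23.00 mm, b_i = 22.8 − 2×2.9 = 17.00 mm
Weak-axis I_min = (h_o·b_o³ − h_i·b_i³)/12 with b_o = 22.8, b_i = 17.00 mm (shorter outer/inner sides).
I_min = (28.8×22.8³ − 23.00×17.00³)/12 = 1.903×10^4 mm⁴
I = 1.903×10^4 mm⁴ = 1.903×10^-8 m⁴
Effective length L_e = K·L = 0.5 × 7.51 = 3.755 m
P_cr = π²EI / L_e² = π² × 68.9×10⁹ × 1.903×10^-8 / 3.755² = 917.7 N
Factor of safety n = P_cr / P = 0.91773 / 0.634 = 1.45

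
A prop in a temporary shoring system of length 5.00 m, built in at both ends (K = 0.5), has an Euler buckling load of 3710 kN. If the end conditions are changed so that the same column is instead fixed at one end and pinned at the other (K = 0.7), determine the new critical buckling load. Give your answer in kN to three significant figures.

P_cr ∝ 1/K², so P_cr,new = P_cr,old × (K_old/K_new)² = 3710 × (0.5/0.7)²
= 3710 × 0.5102 = 1890 kN

P_cr ≈ 1890 kN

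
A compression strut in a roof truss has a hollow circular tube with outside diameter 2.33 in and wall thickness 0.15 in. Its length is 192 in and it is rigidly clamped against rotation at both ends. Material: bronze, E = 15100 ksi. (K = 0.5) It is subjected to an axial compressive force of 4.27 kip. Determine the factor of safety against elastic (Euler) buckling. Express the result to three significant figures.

Inner diameter d_i = 2.33 − 2×0.15 = 2.030 in
I = π(d_o⁴ − d_i⁴)/64 = π(2.33⁴ − 2.030⁴)/64 = 0.6132 in⁴
Effective length L_e = K·L = 0.5 × 192 = 96.00 in
P_cr = π²EI / L_e² = π² × 15100×10³ × 0.6132 / 96.00² = 9.915×10^3 lb
Factor of safety n = P_cr / P = 9.9153 / 4.27 = 2.32

n ≈ 2.32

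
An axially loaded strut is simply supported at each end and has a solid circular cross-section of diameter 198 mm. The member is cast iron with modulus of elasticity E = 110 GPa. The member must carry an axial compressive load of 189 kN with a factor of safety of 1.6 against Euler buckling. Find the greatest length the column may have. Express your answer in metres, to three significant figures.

I = πd⁴/64 = π×198⁴/64 = 7.545×10^7 mm⁴
I = 7.545×10^-5 m⁴
Required critical load P_cr = n·P = 1.6 × 189 = 302.4 kN = 3.024×10^5 N
From P_cr = π²EI/(K·L)²:  L = (1/K)·√(π²EI/P_cr) = (1/1)·√(π²×1.10×10^11×7.545×10^-5/3.024×10^5)
L = 16.5 m

L_max ≈ 16.5 m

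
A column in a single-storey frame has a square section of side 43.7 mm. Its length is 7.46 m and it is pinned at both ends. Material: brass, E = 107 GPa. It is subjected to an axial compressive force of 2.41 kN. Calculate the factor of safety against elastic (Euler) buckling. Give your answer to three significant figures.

n ≈ 2.39

I = a⁴/12 = 43.7⁴/12 = 3.039×10^5 mm⁴
I = 3.039×10^5 mm⁴ = 3.039×10^-7 m⁴
Effective length L_e = K·L = 1 × 7.46 = 7.460 m
P_cr = π²EI / L_e² = π² × 107×10⁹ × 3.039×10^-7 / 7.460² = 5.767×10^3 N
Factor of safety n = P_cr / P = 5.7670 / 2.41 = 2.39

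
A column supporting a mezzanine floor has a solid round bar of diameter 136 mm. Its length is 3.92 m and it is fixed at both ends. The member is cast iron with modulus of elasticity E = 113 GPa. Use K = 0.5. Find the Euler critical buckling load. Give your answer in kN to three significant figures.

I = πd⁴/64 = π×136⁴/64 = 1.679×10^7 mm⁴
I = 1.679×10^7 mm⁴ = 1.679×10^-5 m⁴
Effective length L_e = K·L = 0.5 × 3.92 = 1.960 m
P_cr = π²EI / L_e² = π² × 113×10⁹ × 1.679×10^-5 / 1.960² = 4.875×10^6 N

P_cr ≈ 4880 kN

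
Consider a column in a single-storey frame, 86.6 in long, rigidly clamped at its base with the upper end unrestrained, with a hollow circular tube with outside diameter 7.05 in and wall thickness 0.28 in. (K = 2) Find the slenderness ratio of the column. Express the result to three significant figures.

λ ≈ 72.3

Inner diameter d_i = 7.05 − 2×0.28 = 6.490 in
I = π(d_o⁴ − d_i⁴)/64 = π(7.05⁴ − 6.490⁴)/64 = 34.18 in⁴
A = 5.955 in²;  r_min = √(I/A) = √(34.18/5.955) = 2.396 in
L_e = K·L = 2 × 86.6 = 173.2 in
λ = L_e / r_min = 173.20 / 2.396 = 72.3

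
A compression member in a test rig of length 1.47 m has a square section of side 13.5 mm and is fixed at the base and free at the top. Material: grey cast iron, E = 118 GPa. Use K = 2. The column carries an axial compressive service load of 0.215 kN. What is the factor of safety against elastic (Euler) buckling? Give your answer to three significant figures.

n ≈ 1.73

I = a⁴/12 = 13.5⁴/12 = 2.768×10^3 mm⁴
I = 2.768×10^3 mm⁴ = 2.768×10^-9 m⁴
Effective length L_e = K·L = 2 × 1.47 = 2.940 m
P_cr = π²EI / L_e² = π² × 118×10⁹ × 2.768×10^-9 / 2.940² = 372.9 N
Factor of safety n = P_cr / P = 0.37294 / 0.215 = 1.73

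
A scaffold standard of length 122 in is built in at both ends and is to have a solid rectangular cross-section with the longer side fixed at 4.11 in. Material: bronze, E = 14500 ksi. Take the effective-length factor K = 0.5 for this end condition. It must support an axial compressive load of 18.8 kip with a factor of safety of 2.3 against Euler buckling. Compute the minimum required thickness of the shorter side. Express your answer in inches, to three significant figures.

Required P_cr = n·P = 2.3 × 18.8 = 43.24 kip
L_e = K·L = 0.5 × 122 = 61.00 in
Required I = P_cr·L_e²/(π²E) = 4.324×10^4 × 61.00² / (π² × 1.45×10^7) = 1.124 in⁴
Rectangle, weak axis: I_min = h·b³/12 with h = 4.11 in fixed  ⇒  b = (12I/h)^(1/3) = 1.49 in

b ≈ 1.49 in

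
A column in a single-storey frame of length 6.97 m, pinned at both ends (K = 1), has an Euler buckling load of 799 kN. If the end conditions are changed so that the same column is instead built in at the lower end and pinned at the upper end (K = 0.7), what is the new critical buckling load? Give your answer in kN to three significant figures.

P_cr ∝ 1/K², so P_cr,new = P_cr,old × (K_old/K_new)² = 799 × (1/0.7)²
= 799 × 2.041 = 1630 kN

P_cr ≈ 1630 kN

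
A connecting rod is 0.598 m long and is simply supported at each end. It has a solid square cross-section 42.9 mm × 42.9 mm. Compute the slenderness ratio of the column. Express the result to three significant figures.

For a square r = a/√12 = 42.9/√12 = 12.38 mm
L_e = K·L = 1 × 0.598 m = 0.5980 m = 598.00 mm
λ = L_e / r_min = 598.00 / 12.38 = 48.3

λ ≈ 48.3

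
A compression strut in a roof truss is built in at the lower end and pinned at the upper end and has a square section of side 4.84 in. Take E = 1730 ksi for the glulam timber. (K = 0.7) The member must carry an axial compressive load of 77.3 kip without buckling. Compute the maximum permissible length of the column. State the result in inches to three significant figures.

I = a⁴/12 = 4.84⁴/12 = 45.73 in⁴
At the buckling limit P_cr = P = 7.730×10^4 lb
From P_cr = π²EI/(K·L)²:  L = (1/K)·√(π²EI/P_cr) = (1/0.7)·√(π²×1.73×10^6×45.73/7.730×10^4)
L = 144 in

L_max ≈ 144 in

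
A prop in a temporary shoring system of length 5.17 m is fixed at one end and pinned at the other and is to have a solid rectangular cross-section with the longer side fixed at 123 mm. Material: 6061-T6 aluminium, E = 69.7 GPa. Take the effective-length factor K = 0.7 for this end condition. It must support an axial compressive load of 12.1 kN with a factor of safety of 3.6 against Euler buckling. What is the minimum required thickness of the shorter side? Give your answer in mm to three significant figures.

Required P_cr = n·P = 3.6 × 12.1 = 43.56 kN
L_e = K·L = 0.7 × 5.17 = 3.619 m
Required I = P_cr·L_e²/(π²E) = 4.356×10^4 × 3.619² / (π² × 6.97×10^10) = 8.293×10^-7 m⁴
I_req = 8.293×10^5 mm⁴
Rectangle, weak axis: I_min = h·b³/12 with h = 123 mm fixed  ⇒  b = (12I/h)^(1/3) = 43.3 mm

b ≈ 43.3 mm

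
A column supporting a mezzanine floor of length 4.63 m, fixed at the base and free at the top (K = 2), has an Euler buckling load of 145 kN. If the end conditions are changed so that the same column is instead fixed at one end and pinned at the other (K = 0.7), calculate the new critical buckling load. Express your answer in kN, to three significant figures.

P_cr ∝ 1/K², so P_cr,new = P_cr,old × (K_old/K_new)² = 145 × (2/0.7)²
= 145 × 8.163 = 1180 kN

P_cr ≈ 1180 kN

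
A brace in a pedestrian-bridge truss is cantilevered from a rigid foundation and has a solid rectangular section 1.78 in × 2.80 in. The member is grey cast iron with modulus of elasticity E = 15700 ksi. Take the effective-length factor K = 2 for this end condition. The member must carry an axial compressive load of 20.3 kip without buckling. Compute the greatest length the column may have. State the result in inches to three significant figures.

Buckling occurs about the weak axis: I_min = h·b³/12 with b = 1.78 in (the shorter side).
I_min = 2.80×1.78³/12 = 1.316 in⁴
At the buckling limit P_cr = P = 2.030×10^4 lb
From P_cr = π²EI/(K·L)²:  L = (1/K)·√(π²EI/P_cr) = (1/2)·√(π²×1.57×10^7×1.316/2.030×10^4)
L = 50.1 in

L_max ≈ 50.1 in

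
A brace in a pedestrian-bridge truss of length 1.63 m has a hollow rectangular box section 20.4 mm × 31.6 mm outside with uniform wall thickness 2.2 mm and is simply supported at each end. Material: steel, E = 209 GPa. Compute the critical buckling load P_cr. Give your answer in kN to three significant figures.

P_cr ≈ 10.1 kN

Inner dimensions: h_i = 31.6 − 2×2.2 = 27.20 mm, b_i = 20.4 − 2×2.2 = 16.00 mm
Weak-axis I_min = (h_o·b_o³ − h_i·b_i³)/12 with b_o = 20.4, b_i = 16.00 mm (shorter outer/inner sides).
I_min = (31.6×20.4³ − 27.20×16.00³)/12 = 1.307×10^4 mm⁴
I = 1.307×10^4 mm⁴ = 1.307×10^-8 m⁴
Effective length L_e = K·L = 1 × 1.63 = 1.630 m
P_cr = π²EI / L_e² = π² × 209×10⁹ × 1.307×10^-8 / 1.630² = 1.015×10^4 N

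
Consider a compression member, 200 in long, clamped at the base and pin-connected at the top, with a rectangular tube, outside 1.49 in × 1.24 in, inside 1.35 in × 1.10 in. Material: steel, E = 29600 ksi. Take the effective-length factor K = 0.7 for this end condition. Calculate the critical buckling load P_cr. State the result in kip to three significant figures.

Weak-axis I_min = (h_o·b_o³ − h_i·b_i³)/12 with b_o = 1.24, b_i = 1.100 in (shorter outer/inner sides).
I_min = (1.49×1.24³ − 1.350×1.100³)/12 = 8.700×10^-2 in⁴
Effective length L_e = K·L = 0.7 × 200 = 140.0 in
P_cr = π²EI / L_e² = π² × 29600×10³ × 8.700×10^-2 / 140.0² = 1.297×10^3 lb

P_cr ≈ 1.30 kip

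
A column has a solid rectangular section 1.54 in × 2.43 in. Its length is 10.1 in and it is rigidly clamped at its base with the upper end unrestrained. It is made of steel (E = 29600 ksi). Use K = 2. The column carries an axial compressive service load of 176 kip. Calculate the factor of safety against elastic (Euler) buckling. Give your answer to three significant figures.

Buckling occurs about the weak axis: I_min = h·b³/12 with b = 1.54 in (the shorter side).
I_min = 2.43×1.54³/12 = 0.7396 in⁴
Effective length L_e = K·L = 2 × 10.1 = 20.20 in
P_cr = π²EI / L_e² = π² × 29600×10³ × 0.7396 / 20.20² = 5.295×10^5 lb
Factor of safety n = P_cr / P = 529.51 / 176 = 3.01

n ≈ 3.01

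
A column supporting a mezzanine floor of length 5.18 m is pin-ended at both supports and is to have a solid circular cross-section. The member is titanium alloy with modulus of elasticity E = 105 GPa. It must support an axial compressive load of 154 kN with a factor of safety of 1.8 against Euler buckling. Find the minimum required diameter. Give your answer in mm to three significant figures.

d ≈ 110 mm

Required P_cr = n·P = 1.8 × 154 = 277.2 kN
L_e = K·L = 1 × 5.18 = 5.180 m
Required I = P_cr·L_e²/(π²E) = 2.772×10^5 × 5.180² / (π² × 1.05×10^11) = 7.177×10^-6 m⁴
I_req = 7.177×10^6 mm⁴
Solid circle: I = πd⁴/64  ⇒  d = (64I/π)^(1/4) = (64×7.177×10^6/π)^(1/4) = 110 mm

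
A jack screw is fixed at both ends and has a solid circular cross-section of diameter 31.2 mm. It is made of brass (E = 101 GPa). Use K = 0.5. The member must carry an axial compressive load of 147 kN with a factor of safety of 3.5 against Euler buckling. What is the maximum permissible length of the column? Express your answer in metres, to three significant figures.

I = πd⁴/64 = π×31.2⁴/64 = 4.651×10^4 mm⁴
I = 4.651×10^-8 m⁴
Required critical load P_cr = n·P = 3.5 × 147 = 514.5 kN = 5.145×10^5 N
From P_cr = π²EI/(K·L)²:  L = (1/K)·√(π²EI/P_cr) = (1/0.5)·√(π²×1.01×10^11×4.651×10^-8/5.145×10^5)
L = 0.600 m

L_max ≈ 0.600 m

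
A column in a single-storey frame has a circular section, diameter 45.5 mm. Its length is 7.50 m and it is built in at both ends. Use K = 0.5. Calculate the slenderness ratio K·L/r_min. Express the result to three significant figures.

For a solid circle r = d/4 = 45.5/4 = 11.38 mm
L_e = K·L = 0.5 × 7.50 m = 3.750 m = 3750.0 mm
λ = L_e / r_min = 3750.0 / 11.38 = 330

λ ≈ 330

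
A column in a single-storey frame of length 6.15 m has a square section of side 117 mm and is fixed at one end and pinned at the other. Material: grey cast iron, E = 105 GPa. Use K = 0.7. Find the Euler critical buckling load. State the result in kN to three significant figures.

P_cr ≈ 873 kN

I = a⁴/12 = 117⁴/12 = 1.562×10^7 mm⁴
I = 1.562×10^7 mm⁴ = 1.562×10^-5 m⁴
Effective length L_e = K·L = 0.7 × 6.15 = 4.305 m
P_cr = π²EI / L_e² = π² × 105×10⁹ × 1.562×10^-5 / 4.305² = 8.732×10^5 N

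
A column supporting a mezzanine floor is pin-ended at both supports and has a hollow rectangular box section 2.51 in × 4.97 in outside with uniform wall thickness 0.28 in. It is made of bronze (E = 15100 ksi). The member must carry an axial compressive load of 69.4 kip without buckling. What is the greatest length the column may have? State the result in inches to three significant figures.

L_max ≈ 90.6 in

Inner dimensions: h_i = 4.97 − 2×0.28 = 4.410 in, b_i = 2.51 − 2×0.28 = 1.950 in
Weak-axis I_min = (h_o·b_o³ − h_i·b_i³)/12 with b_o = 2.51, b_i = 1.950 in (shorter outer/inner sides).
I_min = (4.97×2.51³ − 4.410×1.950³)/12 = 3.824 in⁴
At the buckling limit P_cr = P = 6.940×10^4 lb
From P_cr = π²EI/(K·L)²:  L = (1/K)·√(π²EI/P_cr) = (1/1)·√(π²×1.51×10^7×3.824/6.940×10^4)
L = 90.6 in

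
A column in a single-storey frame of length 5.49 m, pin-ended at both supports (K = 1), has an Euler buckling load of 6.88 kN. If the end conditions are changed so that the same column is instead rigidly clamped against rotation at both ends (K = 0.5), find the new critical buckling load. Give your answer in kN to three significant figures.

P_cr ∝ 1/K², so P_cr,new = P_cr,old × (K_old/K_new)² = 6.88 × (1/0.5)²
= 6.88 × 4.000 = 27.5 kN

P_cr ≈ 27.5 kN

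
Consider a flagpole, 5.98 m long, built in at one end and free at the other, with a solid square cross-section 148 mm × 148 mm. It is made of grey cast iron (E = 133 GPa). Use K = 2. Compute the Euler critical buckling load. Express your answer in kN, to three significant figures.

P_cr ≈ 367 kN

I = a⁴/12 = 148⁴/12 = 3.998×10^7 mm⁴
I = 3.998×10^7 mm⁴ = 3.998×10^-5 m⁴
Effective length L_e = K·L = 2 × 5.98 = 11.96 m
P_cr = π²EI / L_e² = π² × 133×10⁹ × 3.998×10^-5 / 11.96² = 3.669×10^5 N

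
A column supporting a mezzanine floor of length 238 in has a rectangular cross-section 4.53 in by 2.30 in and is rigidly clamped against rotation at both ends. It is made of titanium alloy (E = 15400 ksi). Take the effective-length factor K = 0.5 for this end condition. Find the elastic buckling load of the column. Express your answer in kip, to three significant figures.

P_cr ≈ 49.3 kip

Buckling occurs about the weak axis: I_min = h·b³/12 with b = 2.30 in (the shorter side).
I_min = 4.53×2.30³/12 = 4.593 in⁴
Effective length L_e = K·L = 0.5 × 238 = 119.0 in
P_cr = π²EI / L_e² = π² × 15400×10³ × 4.593 / 119.0² = 4.930×10^4 lb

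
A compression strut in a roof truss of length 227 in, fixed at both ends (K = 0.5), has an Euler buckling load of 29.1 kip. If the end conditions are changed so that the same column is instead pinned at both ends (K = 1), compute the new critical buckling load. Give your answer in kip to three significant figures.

P_cr ≈ 7.28 kip

P_cr ∝ 1/K², so P_cr,new = P_cr,old × (K_old/K_new)² = 29.1 × (0.5/1)²
= 29.1 × 0.2500 = 7.28 kip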